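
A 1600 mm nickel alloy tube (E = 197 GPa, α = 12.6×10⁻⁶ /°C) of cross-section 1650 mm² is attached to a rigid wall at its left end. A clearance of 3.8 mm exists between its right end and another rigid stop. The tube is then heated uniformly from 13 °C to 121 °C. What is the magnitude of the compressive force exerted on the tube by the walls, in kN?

P ≈ 0 kN

If the wall were absent the tube would grow by αΔT L = 12.6×10⁻⁶ × 108 × 1600 = 2.177 mm.
Since δ_free = 2.18 mm is less than the 3.8 mm gap, the tube never touches the wall. No axial force develops.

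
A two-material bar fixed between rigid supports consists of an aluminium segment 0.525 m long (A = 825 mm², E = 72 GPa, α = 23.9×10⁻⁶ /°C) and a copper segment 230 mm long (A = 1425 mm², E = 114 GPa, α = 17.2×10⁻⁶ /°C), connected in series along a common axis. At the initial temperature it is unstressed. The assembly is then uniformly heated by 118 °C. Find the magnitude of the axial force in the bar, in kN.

Free thermal expansion of the whole bar: Σ αᵢΔT Lᵢ = 23.9×10⁻⁶×118×525 + 17.2×10⁻⁶×118×230 = 1.947 mm.
The walls prevent any net length change, so an axial force P (same in every segment) develops. Compatibility: P · Σ Lᵢ/(AᵢEᵢ) = δ_free.
The series flexibility is Σ Lᵢ/(AᵢEᵢ) = 525/(825×72×10³) + 230/(1425×114×10³) = 1.025×10⁻⁵ mm/N.
P = 1.947 / 1.025×10⁻⁵ = 189900 N = 189.9 kN, compressive.

P ≈ 190 kN (compressive)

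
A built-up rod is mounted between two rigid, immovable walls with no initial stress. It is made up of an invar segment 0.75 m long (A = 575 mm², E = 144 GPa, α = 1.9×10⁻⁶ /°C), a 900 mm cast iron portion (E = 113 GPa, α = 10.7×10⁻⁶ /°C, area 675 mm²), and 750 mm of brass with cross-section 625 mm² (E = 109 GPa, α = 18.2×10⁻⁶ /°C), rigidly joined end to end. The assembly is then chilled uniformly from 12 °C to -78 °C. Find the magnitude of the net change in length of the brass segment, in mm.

With the walls removed the bar would change length by δ_free = Σ αᵢΔT Lᵢ = 1.9×10⁻⁶×90×750 + 10.7×10⁻⁶×90×900 + 18.2×10⁻⁶×90×750 = 2.223 mm.
The rigid supports impose zero overall length change; the single axial force P common to all segments must satisfy P Σ Lᵢ/(AᵢEᵢ) = δ_free.
The series flexibility is Σ Lᵢ/(AᵢEᵢ) = 750/(575×144×10³) + 900/(675×113×10³) + 750/(625×109×10³) = 3.187×10⁻⁵ mm/N.
So P = 2.223 / 3.187×10⁻⁵ = 69.77 kN, tensile.
For the brass segment, free thermal change = 18.2×10⁻⁶×90×750 = 1.228 mm and elastic change from P = 69770×750/(625×109×10³) = 0.7682 mm; these oppose, so the net change is 0.46 mm (segment shortens).

|ΔL| ≈ 0.46 mm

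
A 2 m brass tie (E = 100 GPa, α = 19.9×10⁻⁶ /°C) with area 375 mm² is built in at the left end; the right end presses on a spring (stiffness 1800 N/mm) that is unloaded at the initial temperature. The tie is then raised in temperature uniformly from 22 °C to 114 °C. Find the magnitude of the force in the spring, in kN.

P ≈ 6.01 kN

The unrestrained thermal change is αΔT L = 19.9×10⁻⁶ × 92 × 2000 = 3.662 mm.
Let P be the compressive force at the spring. The tie shortens elastically by PL/(AE) and the spring compresses by P/k; together these equal δ_free.
So P = δ_free / [L/(AE) + 1/k] = 3.662 / [ 2000/(375×100×10³) + 1/(1800) ].
P = 3.662 / 0.0006089 = 6014 N.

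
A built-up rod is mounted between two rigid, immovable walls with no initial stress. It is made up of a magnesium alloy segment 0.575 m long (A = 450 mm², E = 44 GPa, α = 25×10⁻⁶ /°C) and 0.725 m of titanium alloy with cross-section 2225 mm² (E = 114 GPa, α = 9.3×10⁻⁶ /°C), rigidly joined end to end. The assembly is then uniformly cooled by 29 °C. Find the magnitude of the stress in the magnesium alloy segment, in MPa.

Free thermal contraction of the whole bar: Σ αᵢΔT Lᵢ = 25×10⁻⁶×29×575 + 9.3×10⁻⁶×29×725 = 0.6124 mm.
Since the ends are fixed, an axial force P builds up, equal in every segment, with P · Σ Lᵢ/(AᵢEᵢ) = δ_free.
Σ Lᵢ/(AᵢEᵢ) = 575/(450×44×10³) + 725/(2225×114×10³) = 3.19×10⁻⁵ mm/N.
P = 0.6124 / 3.19×10⁻⁵ = 19200 N = 19.2 kN, tensile.
σ_{magnesium alloy} = P / A = 19200 / 450 = 42.66 MPa.

σ ≈ 42.7 MPa (tensile)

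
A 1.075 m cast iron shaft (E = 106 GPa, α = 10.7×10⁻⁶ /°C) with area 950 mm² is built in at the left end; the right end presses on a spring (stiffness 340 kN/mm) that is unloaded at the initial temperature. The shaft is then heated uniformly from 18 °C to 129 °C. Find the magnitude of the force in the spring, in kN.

Free thermal expansion: δ_free = αΔT L = 10.7×10⁻⁶ × 111 × 1075 = 1.277 mm.
With a force P in the spring, the elastic change of the shaft is PL/(AE) and that of the spring is P/k; compatibility requires their sum to equal δ_free.
So P = δ_free / [L/(AE) + 1/k] = 1.277 / [ 1075/(950×106×10³) + 1/(340×10³) ].
P = 1.277 / 1.362×10⁻⁵ = 93770 N.

P ≈ 93.8 kN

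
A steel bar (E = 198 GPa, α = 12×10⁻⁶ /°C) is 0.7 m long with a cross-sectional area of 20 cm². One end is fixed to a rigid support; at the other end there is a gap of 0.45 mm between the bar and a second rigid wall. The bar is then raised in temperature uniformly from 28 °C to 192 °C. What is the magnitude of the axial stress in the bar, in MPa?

Free thermal elongation = αΔT L = 12×10⁻⁶ × 164 × 700 = 1.378 mm.
After closing the 0.45 mm clearance, 1.378 − 0.45 = 0.9276 mm of expansion remains to be suppressed by the wall.
That suppressed elongation corresponds to σ = E·Δ/L = 198×10³ × 0.9276/700 = 262.4 MPa.

σ ≈ 262 MPa (compressive)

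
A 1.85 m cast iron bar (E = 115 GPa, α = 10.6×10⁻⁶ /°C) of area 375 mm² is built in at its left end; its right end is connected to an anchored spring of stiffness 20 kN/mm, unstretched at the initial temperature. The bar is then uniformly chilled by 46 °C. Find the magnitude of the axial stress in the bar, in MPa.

σ ≈ 25.9 MPa (tensile)

The unrestrained thermal change is αΔT L = 10.6×10⁻⁶ × 46 × 1850 = 0.9021 mm.
Let P be the tensile force in the spring. The bar extends elastically by PL/(AE) and the spring stretches by P/k; together these equal δ_free.
So P = δ_free / [L/(AE) + 1/k] = 0.9021 / [ 1850/(375×115×10³) + 1/(20×10³) ].
P = 0.9021 / 9.29×10⁻⁵ = 9710 N.
σ = P/A = 9710/375 = 25.89 MPa.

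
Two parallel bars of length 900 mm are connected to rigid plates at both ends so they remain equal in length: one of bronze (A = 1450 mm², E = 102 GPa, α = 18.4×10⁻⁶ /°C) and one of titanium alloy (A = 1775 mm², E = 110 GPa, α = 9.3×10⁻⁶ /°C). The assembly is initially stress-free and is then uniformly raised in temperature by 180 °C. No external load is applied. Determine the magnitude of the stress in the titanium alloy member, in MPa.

σ ≈ 77.7 MPa (tensile)

The bronze has the larger α, so on heating it would change length more than the titanium alloy if both were free. The rigid plates force a common final length, so the bronze is put into compression and the titanium alloy into tension, with equal and opposite forces P (no external load).
Setting the final lengths equal and cancelling L: (α₁ − α₂)ΔT = P/(A₁E₁) + P/(A₂E₂).
|α₁ − α₂|·ΔT = 9.1×10⁻⁶ × 180 = 0.001638.
1/(A₁E₁) + 1/(A₂E₂) = 1/(1450×102×10³) + 1/(1775×110×10³) = 1.188×10⁻⁸ N⁻¹.
P = 0.001638 / 1.188×10⁻⁸ = 137800 N = 137.8 kN.
σ_{titanium alloy} = P/A₂ = 137800/1775 = 77.66 MPa, tensile.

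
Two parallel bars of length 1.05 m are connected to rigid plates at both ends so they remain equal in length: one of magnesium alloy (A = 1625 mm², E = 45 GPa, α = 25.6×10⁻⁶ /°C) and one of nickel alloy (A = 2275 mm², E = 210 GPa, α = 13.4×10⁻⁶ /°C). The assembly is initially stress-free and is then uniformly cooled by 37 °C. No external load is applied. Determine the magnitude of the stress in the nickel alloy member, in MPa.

σ ≈ 12.6 MPa (compressive)

Equilibrium of a rigid end plate with no external load gives equal and opposite internal forces ±P in the two members. Since α_{magnesium alloy} > α_{nickel alloy}, cooling drives the magnesium alloy into tension and the nickel alloy into compression.
Setting the final lengths equal and cancelling L: (α₁ − α₂)ΔT = P/(A₁E₁) + P/(A₂E₂).
|α₁ − α₂|·ΔT = 12.2×10⁻⁶ × 37 = 0.0004514.
1/(A₁E₁) + 1/(A₂E₂) = 1/(1625×45×10³) + 1/(2275×210×10³) = 1.577×10⁻⁸ N⁻¹.
P = 0.0004514 / 1.577×10⁻⁸ = 28630 N = 28.63 kN.
σ_{nickel alloy} = P/A₂ = 28630/2275 = 12.58 MPa, compressive.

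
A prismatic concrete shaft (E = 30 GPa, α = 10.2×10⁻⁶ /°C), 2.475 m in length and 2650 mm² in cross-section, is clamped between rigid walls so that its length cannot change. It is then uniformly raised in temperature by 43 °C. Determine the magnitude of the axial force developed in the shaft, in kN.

P ≈ 34.9 kN (compressive)

The ends cannot move, so σ = EαΔT = 30×10³ × 10.2×10⁻⁶ × 43 = 13.16 MPa.
Axial force P = σA = 13.16 × 2650 = 34870 N = 34.87 kN, compressive.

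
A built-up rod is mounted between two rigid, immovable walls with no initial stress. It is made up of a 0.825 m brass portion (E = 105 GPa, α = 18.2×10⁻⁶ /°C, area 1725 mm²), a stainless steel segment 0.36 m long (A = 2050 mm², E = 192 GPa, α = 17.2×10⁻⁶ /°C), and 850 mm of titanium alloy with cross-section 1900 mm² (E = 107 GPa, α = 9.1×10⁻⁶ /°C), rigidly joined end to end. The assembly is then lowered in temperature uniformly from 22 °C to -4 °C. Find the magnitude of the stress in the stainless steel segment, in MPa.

If the supports were absent, the total length change would be Σ αᵢΔT Lᵢ = 18.2×10⁻⁶×26×825 + 17.2×10⁻⁶×26×360 + 9.1×10⁻⁶×26×850 = 0.7525 mm.
Since the ends are fixed, an axial force P builds up, equal in every segment, with P · Σ Lᵢ/(AᵢEᵢ) = δ_free.
Σ Lᵢ/(AᵢEᵢ) = 825/(1725×105×10³) + 360/(2050×192×10³) + 850/(1900×107×10³) = 9.651×10⁻⁶ mm/N.
P = 0.7525 / 9.651×10⁻⁶ = 77970 N = 77.97 kN, tensile.
σ_{stainless steel} = P / A = 77970 / 2050 = 38.04 MPa.

σ ≈ 38 MPa (tensile)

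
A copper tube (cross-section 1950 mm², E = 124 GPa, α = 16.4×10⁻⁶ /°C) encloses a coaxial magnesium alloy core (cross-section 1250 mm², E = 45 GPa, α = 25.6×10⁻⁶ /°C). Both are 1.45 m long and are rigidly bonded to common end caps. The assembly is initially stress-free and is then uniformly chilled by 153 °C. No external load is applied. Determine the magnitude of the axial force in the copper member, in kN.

P ≈ 64.2 kN (compressive in the copper)

The magnesium alloy has the larger α, so on cooling it would change length more than the copper if both were free. The rigid plates force a common final length, so the magnesium alloy is put into tension and the copper into compression, with equal and opposite forces P (no external load).
Setting the final lengths equal and cancelling L: (α₁ − α₂)ΔT = P/(A₁E₁) + P/(A₂E₂).
|α₁ − α₂|·ΔT = 9.2×10⁻⁶ × 153 = 0.001408.
1/(A₁E₁) + 1/(A₂E₂) = 1/(1950×124×10³) + 1/(1250×45×10³) = 2.191×10⁻⁸ N⁻¹.
P = 0.001408 / 2.191×10⁻⁸ = 64230 N = 64.23 kN.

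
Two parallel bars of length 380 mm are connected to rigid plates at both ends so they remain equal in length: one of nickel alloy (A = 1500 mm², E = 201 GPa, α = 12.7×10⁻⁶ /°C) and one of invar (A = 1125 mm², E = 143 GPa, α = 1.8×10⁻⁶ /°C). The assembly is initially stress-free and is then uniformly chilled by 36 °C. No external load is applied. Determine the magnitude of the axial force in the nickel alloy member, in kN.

The nickel alloy has the larger α, so on cooling it would change length more than the invar if both were free. The rigid plates force a common final length, so the nickel alloy is put into tension and the invar into compression, with equal and opposite forces P (no external load).
Equating the net (thermal + elastic) strains gives |α₁ − α₂|·ΔT = P·[1/(A₁E₁) + 1/(A₂E₂)].
|α₁ − α₂|·ΔT = 10.9×10⁻⁶ × 36 = 0.0003924.
1/(A₁E₁) + 1/(A₂E₂) = 1/(1500×201×10³) + 1/(1125×143×10³) = 9.533×10⁻⁹ N⁻¹.
P = 0.0003924 / 9.533×10⁻⁹ = 41160 N = 41.16 kN.

P ≈ 41.2 kN (tensile in the nickel alloy)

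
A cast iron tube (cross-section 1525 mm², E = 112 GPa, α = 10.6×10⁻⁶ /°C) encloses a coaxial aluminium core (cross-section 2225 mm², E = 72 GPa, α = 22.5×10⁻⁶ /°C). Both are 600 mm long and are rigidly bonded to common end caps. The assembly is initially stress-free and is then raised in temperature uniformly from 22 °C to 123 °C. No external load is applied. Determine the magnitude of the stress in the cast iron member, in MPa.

The aluminium has the larger α, so on heating it would change length more than the cast iron if both were free. The rigid plates force a common final length, so the aluminium is put into compression and the cast iron into tension, with equal and opposite forces P (no external load).
Equating the net (thermal + elastic) strains gives |α₁ − α₂|·ΔT = P·[1/(A₁E₁) + 1/(A₂E₂)].
|α₁ − α₂|·ΔT = 11.9×10⁻⁶ × 101 = 0.001202.
1/(A₁E₁) + 1/(A₂E₂) = 1/(1525×112×10³) + 1/(2225×72×10³) = 1.21×10⁻⁸ N⁻¹.
P = 0.001202 / 1.21×10⁻⁸ = 99360 N = 99.36 kN.
σ_{cast iron} = P/A₁ = 99360/1525 = 65.15 MPa, tensile.

σ ≈ 65.2 MPa (tensile)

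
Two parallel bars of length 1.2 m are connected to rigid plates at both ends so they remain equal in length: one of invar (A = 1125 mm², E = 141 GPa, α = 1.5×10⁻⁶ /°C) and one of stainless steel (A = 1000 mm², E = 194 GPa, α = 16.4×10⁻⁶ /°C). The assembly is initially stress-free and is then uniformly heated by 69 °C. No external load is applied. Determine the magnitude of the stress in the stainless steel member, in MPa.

σ ≈ 89.7 MPa (compressive)

Both members must finish at the same length. With the larger α, the stainless steel tends to over-expand; the plates restrain it, putting the stainless steel in compression and the invar in tension. With no external load the two internal forces are equal and opposite, magnitude P.
Setting the final lengths equal and cancelling L: (α₁ − α₂)ΔT = P/(A₁E₁) + P/(A₂E₂).
|α₁ − α₂|·ΔT = 14.9×10⁻⁶ × 69 = 0.001028.
1/(A₁E₁) + 1/(A₂E₂) = 1/(1125×141×10³) + 1/(1000×194×10³) = 1.146×10⁻⁸ N⁻¹.
P = 0.001028 / 1.146×10⁻⁸ = 89720 N = 89.72 kN.
σ_{stainless steel} = P/A₂ = 89720/1000 = 89.72 MPa, compressive.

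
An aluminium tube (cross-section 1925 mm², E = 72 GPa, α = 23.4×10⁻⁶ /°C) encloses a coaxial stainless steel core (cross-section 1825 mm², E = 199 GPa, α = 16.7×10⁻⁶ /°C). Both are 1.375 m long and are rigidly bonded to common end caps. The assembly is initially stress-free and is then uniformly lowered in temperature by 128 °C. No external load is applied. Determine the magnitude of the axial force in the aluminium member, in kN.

P ≈ 86 kN (tensile in the aluminium)

Equilibrium of a rigid end plate with no external load gives equal and opposite internal forces ±P in the two members. Since α_{aluminium} > α_{stainless steel}, cooling drives the aluminium into tension and the stainless steel into compression.
Setting the final lengths equal and cancelling L: (α₁ − α₂)ΔT = P/(A₁E₁) + P/(A₂E₂).
|α₁ − α₂|·ΔT = 6.7×10⁻⁶ × 128 = 0.0008576.
1/(A₁E₁) + 1/(A₂E₂) = 1/(1925×72×10³) + 1/(1825×199×10³) = 9.969×10⁻⁹ N⁻¹.
So P = 0.0008576 / 9.969×10⁻⁹ = 86.03 kN.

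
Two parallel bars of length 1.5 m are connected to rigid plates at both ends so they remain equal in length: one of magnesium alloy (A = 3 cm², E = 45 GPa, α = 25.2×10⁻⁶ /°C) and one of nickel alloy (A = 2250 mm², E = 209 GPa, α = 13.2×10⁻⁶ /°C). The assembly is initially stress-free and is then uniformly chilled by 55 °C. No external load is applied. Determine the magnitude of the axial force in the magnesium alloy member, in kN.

Both members must finish at the same length. With the larger α, the magnesium alloy tends to over-contract; the plates restrain it, putting the magnesium alloy in tension and the nickel alloy in compression. With no external load the two internal forces are equal and opposite, magnitude P.
Equating the net (thermal + elastic) strains gives |α₁ − α₂|·ΔT = P·[1/(A₁E₁) + 1/(A₂E₂)].
|α₁ − α₂|·ΔT = 12×10⁻⁶ × 55 = 0.00066.
1/(A₁E₁) + 1/(A₂E₂) = 1/(300×45×10³) + 1/(2250×209×10³) = 7.62×10⁻⁸ N⁻¹.
So P = 0.00066 / 7.62×10⁻⁸ = 8.661 kN.

P ≈ 8.66 kN (tensile in the magnesium alloy)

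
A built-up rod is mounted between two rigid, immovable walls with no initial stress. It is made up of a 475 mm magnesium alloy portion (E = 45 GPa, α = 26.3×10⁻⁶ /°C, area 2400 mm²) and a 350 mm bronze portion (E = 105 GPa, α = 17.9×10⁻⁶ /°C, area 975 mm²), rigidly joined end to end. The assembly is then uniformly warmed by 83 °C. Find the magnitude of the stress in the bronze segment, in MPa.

σ ≈ 204 MPa (compressive)

Free thermal expansion of the whole bar: Σ αᵢΔT Lᵢ = 26.3×10⁻⁶×83×475 + 17.9×10⁻⁶×83×350 = 1.557 mm.
Since the ends are fixed, an axial force P builds up, equal in every segment, with P · Σ Lᵢ/(AᵢEᵢ) = δ_free.
Σ Lᵢ/(AᵢEᵢ) = 475/(2400×45×10³) + 350/(975×105×10³) = 7.817×10⁻⁶ mm/N.
So P = 1.557 / 7.817×10⁻⁶ = 199.2 kN, compressive.
σ_{bronze} = P / A = 199200 / 975 = 204.3 MPa.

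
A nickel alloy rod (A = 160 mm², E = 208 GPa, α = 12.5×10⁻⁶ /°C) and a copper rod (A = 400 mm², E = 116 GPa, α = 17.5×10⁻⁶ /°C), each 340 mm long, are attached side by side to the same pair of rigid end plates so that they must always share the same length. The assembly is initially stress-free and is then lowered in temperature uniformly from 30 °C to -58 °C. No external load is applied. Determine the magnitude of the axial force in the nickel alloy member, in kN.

Equilibrium of a rigid end plate with no external load gives equal and opposite internal forces ±P in the two members. Since α_{copper} > α_{nickel alloy}, cooling drives the copper into tension and the nickel alloy into compression.
Setting the final lengths equal and cancelling L: (α₁ − α₂)ΔT = P/(A₁E₁) + P/(A₂E₂).
|α₁ − α₂|·ΔT = 5×10⁻⁶ × 88 = 0.00044.
1/(A₁E₁) + 1/(A₂E₂) = 1/(160×208×10³) + 1/(400×116×10³) = 5.16×10⁻⁸ N⁻¹.
So P = 0.00044 / 5.16×10⁻⁸ = 8.527 kN.

P ≈ 8.53 kN (compressive in the nickel alloy)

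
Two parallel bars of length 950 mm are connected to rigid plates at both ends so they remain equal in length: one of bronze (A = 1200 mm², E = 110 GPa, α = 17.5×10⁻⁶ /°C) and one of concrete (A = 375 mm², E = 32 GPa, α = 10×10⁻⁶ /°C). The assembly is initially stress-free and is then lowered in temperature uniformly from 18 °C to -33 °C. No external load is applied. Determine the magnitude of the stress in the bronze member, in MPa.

σ ≈ 3.51 MPa (tensile)

Equilibrium of a rigid end plate with no external load gives equal and opposite internal forces ±P in the two members. Since α_{bronze} > α_{concrete}, cooling drives the bronze into tension and the concrete into compression.
Compatibility of the two members (thermal + elastic change equal): (α₁ − α₂)ΔT = P·[1/(A₁E₁) + 1/(A₂E₂)].
|α₁ − α₂|·ΔT = 7.5×10⁻⁶ × 51 = 0.0003825.
1/(A₁E₁) + 1/(A₂E₂) = 1/(1200×110×10³) + 1/(375×32×10³) = 9.091×10⁻⁸ N⁻¹.
P = 0.0003825 / 9.091×10⁻⁸ = 4207 N = 4.207 kN.
σ_{bronze} = P/A₁ = 4207/1200 = 3.506 MPa, tensile.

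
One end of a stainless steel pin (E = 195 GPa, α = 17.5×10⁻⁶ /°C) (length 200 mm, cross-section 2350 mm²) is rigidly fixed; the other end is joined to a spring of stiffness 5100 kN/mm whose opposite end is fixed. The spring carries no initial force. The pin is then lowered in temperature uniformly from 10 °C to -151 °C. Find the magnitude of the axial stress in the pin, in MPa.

If the spring were absent the pin would shorten by αΔT L = 17.5×10⁻⁶ × 161 × 200 = 0.5635 mm.
With a force P in the spring, the elastic change of the pin is PL/(AE) and that of the spring is P/k; compatibility requires their sum to equal δ_free.
So P = δ_free / [L/(AE) + 1/k] = 0.5635 / [ 200/(2350×195×10³) + 1/(5100×10³) ].
P = 0.5635 / 6.325×10⁻⁷ = 890900 N.
σ = P/A = 890900/2350 = 379.1 MPa.

σ ≈ 379 MPa (tensile)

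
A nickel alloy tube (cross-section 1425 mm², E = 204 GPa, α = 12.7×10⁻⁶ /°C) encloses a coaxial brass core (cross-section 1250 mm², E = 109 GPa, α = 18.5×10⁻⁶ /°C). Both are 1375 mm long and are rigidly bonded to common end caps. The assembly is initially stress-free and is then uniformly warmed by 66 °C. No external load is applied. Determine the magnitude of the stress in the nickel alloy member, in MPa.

σ ≈ 24.9 MPa (tensile)

Equilibrium of a rigid end plate with no external load gives equal and opposite internal forces ±P in the two members. Since α_{brass} > α_{nickel alloy}, heating drives the brass into compression and the nickel alloy into tension.
Compatibility of the two members (thermal + elastic change equal): (α₁ − α₂)ΔT = P·[1/(A₁E₁) + 1/(A₂E₂)].
|α₁ − α₂|·ΔT = 5.8×10⁻⁶ × 66 = 0.0003828.
1/(A₁E₁) + 1/(A₂E₂) = 1/(1425×204×10³) + 1/(1250×109×10³) = 1.078×10⁻⁸ N⁻¹.
P = 0.0003828 / 1.078×10⁻⁸ = 35510 N = 35.51 kN.
σ_{nickel alloy} = P/A₁ = 35510/1425 = 24.92 MPa, tensile.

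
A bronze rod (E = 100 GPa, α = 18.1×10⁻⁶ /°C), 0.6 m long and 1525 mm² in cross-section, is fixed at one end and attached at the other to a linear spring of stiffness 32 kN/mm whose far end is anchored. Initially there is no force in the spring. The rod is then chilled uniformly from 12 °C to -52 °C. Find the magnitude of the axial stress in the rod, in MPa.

σ ≈ 13 MPa (tensile)

Free thermal contraction: δ_free = αΔT L = 18.1×10⁻⁶ × 64 × 600 = 0.695 mm.
Let P be the tensile force in the spring. The rod extends elastically by PL/(AE) and the spring stretches by P/k; together these equal δ_free.
So P = δ_free / [L/(AE) + 1/k] = 0.695 / [ 600/(1525×100×10³) + 1/(32×10³) ].
P = 0.695 / 3.518×10⁻⁵ = 19750 N.
σ = P/A = 19750/1525 = 12.95 MPa.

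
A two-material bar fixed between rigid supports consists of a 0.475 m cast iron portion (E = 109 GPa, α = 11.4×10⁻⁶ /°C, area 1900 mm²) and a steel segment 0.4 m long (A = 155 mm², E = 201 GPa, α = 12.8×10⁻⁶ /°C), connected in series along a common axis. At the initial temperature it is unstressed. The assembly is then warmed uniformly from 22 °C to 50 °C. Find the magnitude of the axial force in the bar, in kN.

If the supports were absent, the total length change would be Σ αᵢΔT Lᵢ = 11.4×10⁻⁶×28×475 + 12.8×10⁻⁶×28×400 = 0.295 mm.
Since the ends are fixed, an axial force P builds up, equal in every segment, with P · Σ Lᵢ/(AᵢEᵢ) = δ_free.
Σ Lᵢ/(AᵢEᵢ) = 475/(1900×109×10³) + 400/(155×201×10³) = 1.513×10⁻⁵ mm/N.
So P = 0.295 / 1.513×10⁻⁵ = 19.49 kN, compressive.

P ≈ 19.5 kN (compressive)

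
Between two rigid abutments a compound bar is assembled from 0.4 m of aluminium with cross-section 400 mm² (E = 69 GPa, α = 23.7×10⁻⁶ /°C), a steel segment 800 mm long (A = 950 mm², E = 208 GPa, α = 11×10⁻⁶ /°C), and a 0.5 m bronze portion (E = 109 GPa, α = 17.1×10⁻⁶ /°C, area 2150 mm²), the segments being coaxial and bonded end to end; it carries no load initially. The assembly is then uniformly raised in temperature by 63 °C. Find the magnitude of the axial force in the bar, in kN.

P ≈ 81.8 kN (compressive)

With the walls removed the bar would change length by δ_free = Σ αᵢΔT Lᵢ = 23.7×10⁻⁶×63×400 + 11×10⁻⁶×63×800 + 17.1×10⁻⁶×63×500 = 1.69 mm.
The walls prevent any net length change, so an axial force P (same in every segment) develops. Compatibility: P · Σ Lᵢ/(AᵢEᵢ) = δ_free.
The series flexibility is Σ Lᵢ/(AᵢEᵢ) = 400/(400×69×10³) + 800/(950×208×10³) + 500/(2150×109×10³) = 2.067×10⁻⁵ mm/N.
Hence P = δ_free / Σ(L/AE) = 1.69/2.067×10⁻⁵ = 81.76 kN (compressive).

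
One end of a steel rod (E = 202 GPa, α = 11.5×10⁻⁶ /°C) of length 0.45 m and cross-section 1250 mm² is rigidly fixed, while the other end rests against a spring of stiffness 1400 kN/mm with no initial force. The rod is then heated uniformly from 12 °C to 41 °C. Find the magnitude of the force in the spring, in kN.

P ≈ 60.1 kN

If the spring were absent the rod would lengthen by αΔT L = 11.5×10⁻⁶ × 29 × 450 = 0.1501 mm.
Let P be the compressive force at the spring. The rod shortens elastically by PL/(AE) and the spring compresses by P/k; together these equal δ_free.
So P = δ_free / [L/(AE) + 1/k] = 0.1501 / [ 450/(1250×202×10³) + 1/(1400×10³) ].
P = 0.1501 / 2.496×10⁻⁶ = 60120 N.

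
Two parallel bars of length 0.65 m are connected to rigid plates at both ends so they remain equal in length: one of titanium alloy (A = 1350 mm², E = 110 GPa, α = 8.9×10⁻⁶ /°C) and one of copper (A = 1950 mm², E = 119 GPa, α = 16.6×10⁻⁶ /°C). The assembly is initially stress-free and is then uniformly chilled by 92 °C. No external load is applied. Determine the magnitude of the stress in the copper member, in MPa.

σ ≈ 32.9 MPa (tensile)

Equilibrium of a rigid end plate with no external load gives equal and opposite internal forces ±P in the two members. Since α_{copper} > α_{titanium alloy}, cooling drives the copper into tension and the titanium alloy into compression.
Equating the net (thermal + elastic) strains gives |α₁ − α₂|·ΔT = P·[1/(A₁E₁) + 1/(A₂E₂)].
|α₁ − α₂|·ΔT = 7.7×10⁻⁶ × 92 = 0.0007084.
1/(A₁E₁) + 1/(A₂E₂) = 1/(1350×110×10³) + 1/(1950×119×10³) = 1.104×10⁻⁸ N⁻¹.
So P = 0.0007084 / 1.104×10⁻⁸ = 64.15 kN.
σ_{copper} = P/A₂ = 64150/1950 = 32.9 MPa, tensile.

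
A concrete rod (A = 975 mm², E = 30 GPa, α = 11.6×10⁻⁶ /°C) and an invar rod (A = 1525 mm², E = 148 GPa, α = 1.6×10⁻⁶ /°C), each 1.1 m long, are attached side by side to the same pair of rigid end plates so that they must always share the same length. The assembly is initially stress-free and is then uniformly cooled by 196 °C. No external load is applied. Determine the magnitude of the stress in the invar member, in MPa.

The concrete has the larger α, so on cooling it would change length more than the invar if both were free. The rigid plates force a common final length, so the concrete is put into tension and the invar into compression, with equal and opposite forces P (no external load).
Equating the net (thermal + elastic) strains gives |α₁ − α₂|·ΔT = P·[1/(A₁E₁) + 1/(A₂E₂)].
|α₁ − α₂|·ΔT = 10×10⁻⁶ × 196 = 0.00196.
1/(A₁E₁) + 1/(A₂E₂) = 1/(975×30×10³) + 1/(1525×148×10³) = 3.862×10⁻⁸ N⁻¹.
So P = 0.00196 / 3.862×10⁻⁸ = 50.75 kN.
σ_{invar} = P/A₂ = 50750/1525 = 33.28 MPa, compressive.

σ ≈ 33.3 MPa (compressive)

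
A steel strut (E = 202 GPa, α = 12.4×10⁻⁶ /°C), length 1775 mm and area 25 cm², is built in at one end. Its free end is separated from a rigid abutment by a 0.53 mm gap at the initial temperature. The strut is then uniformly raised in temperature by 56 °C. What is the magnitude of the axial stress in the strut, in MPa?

If the wall were absent the strut would grow by αΔT L = 12.4×10⁻⁶ × 56 × 1775 = 1.233 mm.
This exceeds the 0.53 mm gap, so the wall pushes back. The portion of expansion that must be recovered elastically is δ_free − gap = 1.233 − 0.53 = 0.7026 mm.
So σ = E(δ_free − g)/L = 202×10³ × 0.7026/1775 = 79.95 MPa.

σ ≈ 80 MPa (compressive)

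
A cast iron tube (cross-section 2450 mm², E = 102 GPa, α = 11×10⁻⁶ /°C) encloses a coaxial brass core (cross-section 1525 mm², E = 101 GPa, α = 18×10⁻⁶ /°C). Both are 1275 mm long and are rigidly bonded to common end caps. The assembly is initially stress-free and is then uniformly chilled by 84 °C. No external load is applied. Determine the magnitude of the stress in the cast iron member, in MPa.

σ ≈ 22.9 MPa (compressive)

Equilibrium of a rigid end plate with no external load gives equal and opposite internal forces ±P in the two members. Since α_{brass} > α_{cast iron}, cooling drives the brass into tension and the cast iron into compression.
Equating the net (thermal + elastic) strains gives |α₁ − α₂|·ΔT = P·[1/(A₁E₁) + 1/(A₂E₂)].
|α₁ − α₂|·ΔT = 7×10⁻⁶ × 84 = 0.000588.
1/(A₁E₁) + 1/(A₂E₂) = 1/(2450×102×10³) + 1/(1525×101×10³) = 1.049×10⁻⁸ N⁻¹.
P = 0.000588 / 1.049×10⁻⁸ = 56030 N = 56.03 kN.
σ_{cast iron} = P/A₁ = 56030/2450 = 22.87 MPa, compressive.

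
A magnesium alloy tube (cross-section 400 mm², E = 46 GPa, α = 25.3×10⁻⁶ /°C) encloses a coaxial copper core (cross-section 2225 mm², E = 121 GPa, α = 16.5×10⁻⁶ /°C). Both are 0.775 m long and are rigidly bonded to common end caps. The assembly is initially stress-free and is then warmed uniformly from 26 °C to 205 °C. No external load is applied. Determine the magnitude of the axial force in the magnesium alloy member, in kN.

Equilibrium of a rigid end plate with no external load gives equal and opposite internal forces ±P in the two members. Since α_{magnesium alloy} > α_{copper}, heating drives the magnesium alloy into compression and the copper into tension.
Equating the net (thermal + elastic) strains gives |α₁ − α₂|·ΔT = P·[1/(A₁E₁) + 1/(A₂E₂)].
|α₁ − α₂|·ΔT = 8.8×10⁻⁶ × 179 = 0.001575.
1/(A₁E₁) + 1/(A₂E₂) = 1/(400×46×10³) + 1/(2225×121×10³) = 5.806×10⁻⁸ N⁻¹.
P = 0.001575 / 5.806×10⁻⁸ = 27130 N = 27.13 kN.

P ≈ 27.1 kN (compressive in the magnesium alloy)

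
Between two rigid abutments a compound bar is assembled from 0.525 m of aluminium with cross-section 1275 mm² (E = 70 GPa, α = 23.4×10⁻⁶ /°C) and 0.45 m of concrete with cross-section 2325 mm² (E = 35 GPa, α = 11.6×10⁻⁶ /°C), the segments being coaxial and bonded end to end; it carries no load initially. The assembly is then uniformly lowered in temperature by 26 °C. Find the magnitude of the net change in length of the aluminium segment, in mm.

|ΔL| ≈ 0.0848 mm

With the walls removed the bar would change length by δ_free = Σ αᵢΔT Lᵢ = 23.4×10⁻⁶×26×525 + 11.6×10⁻⁶×26×450 = 0.4551 mm.
Since the ends are fixed, an axial force P builds up, equal in every segment, with P · Σ Lᵢ/(AᵢEᵢ) = δ_free.
Σ Lᵢ/(AᵢEᵢ) = 525/(1275×70×10³) + 450/(2325×35×10³) = 1.141×10⁻⁵ mm/N.
Hence P = δ_free / Σ(L/AE) = 0.4551/1.141×10⁻⁵ = 39.88 kN (tensile).
For the aluminium segment, free thermal change = 23.4×10⁻⁶×26×525 = 0.3194 mm and elastic change from P = 39880×525/(1275×70×10³) = 0.2346 mm; these oppose, so the net change is 0.0848 mm (segment shortens).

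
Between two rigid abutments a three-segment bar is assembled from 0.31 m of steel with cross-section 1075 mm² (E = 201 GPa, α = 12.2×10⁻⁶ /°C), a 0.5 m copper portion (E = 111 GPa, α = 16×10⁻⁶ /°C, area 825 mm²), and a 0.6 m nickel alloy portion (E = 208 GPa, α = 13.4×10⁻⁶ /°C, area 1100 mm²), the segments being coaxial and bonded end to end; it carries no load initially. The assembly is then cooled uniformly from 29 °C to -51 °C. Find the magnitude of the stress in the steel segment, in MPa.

With the walls removed the bar would change length by δ_free = Σ αᵢΔT Lᵢ = 12.2×10⁻⁶×80×310 + 16×10⁻⁶×80×500 + 13.4×10⁻⁶×80×600 = 1.586 mm.
The rigid supports impose zero overall length change; the single axial force P common to all segments must satisfy P Σ Lᵢ/(AᵢEᵢ) = δ_free.
The series flexibility is Σ Lᵢ/(AᵢEᵢ) = 310/(1075×201×10³) + 500/(825×111×10³) + 600/(1100×208×10³) = 9.517×10⁻⁶ mm/N.
So P = 1.586 / 9.517×10⁻⁶ = 166.6 kN, tensile.
σ_{steel} = P / A = 166600 / 1075 = 155 MPa.

σ ≈ 155 MPa (tensile)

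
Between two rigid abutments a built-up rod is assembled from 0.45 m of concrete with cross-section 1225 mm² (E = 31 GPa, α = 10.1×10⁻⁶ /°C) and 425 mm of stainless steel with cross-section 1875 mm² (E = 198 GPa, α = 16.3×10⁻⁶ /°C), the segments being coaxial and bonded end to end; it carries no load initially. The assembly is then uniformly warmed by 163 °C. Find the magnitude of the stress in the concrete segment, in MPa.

Free thermal expansion of the whole bar: Σ αᵢΔT Lᵢ = 10.1×10⁻⁶×163×450 + 16.3×10⁻⁶×163×425 = 1.87 mm.
Since the ends are fixed, an axial force P builds up, equal in every segment, with P · Σ Lᵢ/(AᵢEᵢ) = δ_free.
Σ Lᵢ/(AᵢEᵢ) = 450/(1225×31×10³) + 425/(1875×198×10³) = 1.299×10⁻⁵ mm/N.
Hence P = δ_free / Σ(L/AE) = 1.87/1.299×10⁻⁵ = 143.9 kN (compressive).
σ_{concrete} = P / A = 143900 / 1225 = 117.5 MPa.

σ ≈ 117 MPa (compressive)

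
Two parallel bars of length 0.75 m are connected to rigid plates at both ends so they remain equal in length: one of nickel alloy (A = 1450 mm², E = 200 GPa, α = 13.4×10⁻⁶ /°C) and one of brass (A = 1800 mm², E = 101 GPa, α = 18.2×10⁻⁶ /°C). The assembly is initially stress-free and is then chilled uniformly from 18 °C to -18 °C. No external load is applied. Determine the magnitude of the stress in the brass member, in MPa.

Both members must finish at the same length. With the larger α, the brass tends to over-contract; the plates restrain it, putting the brass in tension and the nickel alloy in compression. With no external load the two internal forces are equal and opposite, magnitude P.
Compatibility of the two members (thermal + elastic change equal): (α₁ − α₂)ΔT = P·[1/(A₁E₁) + 1/(A₂E₂)].
|α₁ − α₂|·ΔT = 4.8×10⁻⁶ × 36 = 0.0001728.
1/(A₁E₁) + 1/(A₂E₂) = 1/(1450×200×10³) + 1/(1800×101×10³) = 8.949×10⁻⁹ N⁻¹.
P = 0.0001728 / 8.949×10⁻⁹ = 19310 N = 19.31 kN.
σ_{brass} = P/A₂ = 19310/1800 = 10.73 MPa, tensile.

σ ≈ 10.7 MPa (tensile)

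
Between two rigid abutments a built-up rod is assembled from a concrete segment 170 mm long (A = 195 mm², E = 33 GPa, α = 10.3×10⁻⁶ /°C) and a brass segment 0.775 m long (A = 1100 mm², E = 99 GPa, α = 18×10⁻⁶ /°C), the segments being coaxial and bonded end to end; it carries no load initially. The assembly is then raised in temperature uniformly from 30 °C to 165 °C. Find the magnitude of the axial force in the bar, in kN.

If the supports were absent, the total length change would be Σ αᵢΔT Lᵢ = 10.3×10⁻⁶×135×170 + 18×10⁻⁶×135×775 = 2.12 mm.
The rigid supports impose zero overall length change; the single axial force P common to all segments must satisfy P Σ Lᵢ/(AᵢEᵢ) = δ_free.
Σ Lᵢ/(AᵢEᵢ) = 170/(195×33×10³) + 775/(1100×99×10³) = 3.353×10⁻⁵ mm/N.
Hence P = δ_free / Σ(L/AE) = 2.12/3.353×10⁻⁵ = 63.21 kN (compressive).

P ≈ 63.2 kN (compressive)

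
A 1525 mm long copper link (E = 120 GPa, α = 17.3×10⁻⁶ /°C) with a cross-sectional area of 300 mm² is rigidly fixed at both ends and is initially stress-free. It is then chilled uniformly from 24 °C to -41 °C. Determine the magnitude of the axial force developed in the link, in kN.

P ≈ 40.5 kN (tensile)

Full restraint means ε = 0, so the stress is σ = EαΔT = 120×10³ × 17.3×10⁻⁶ × 65 = 134.9 MPa.
P = AEαΔT = 300 × 120×10³ × 17.3×10⁻⁶ × 65 = 40.48 kN (tensile).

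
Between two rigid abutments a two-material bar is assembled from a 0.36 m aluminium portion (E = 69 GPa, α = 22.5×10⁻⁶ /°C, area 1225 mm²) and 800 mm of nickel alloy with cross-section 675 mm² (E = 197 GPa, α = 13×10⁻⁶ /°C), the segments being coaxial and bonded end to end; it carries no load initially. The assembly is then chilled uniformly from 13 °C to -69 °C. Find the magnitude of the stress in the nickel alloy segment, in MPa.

σ ≈ 219 MPa (tensile)

With the walls removed the bar would change length by δ_free = Σ αᵢΔT Lᵢ = 22.5×10⁻⁶×82×360 + 13×10⁻⁶×82×800 = 1.517 mm.
Since the ends are fixed, an axial force P builds up, equal in every segment, with P · Σ Lᵢ/(AᵢEᵢ) = δ_free.
Σ Lᵢ/(AᵢEᵢ) = 360/(1225×69×10³) + 800/(675×197×10³) = 1.028×10⁻⁵ mm/N.
Hence P = δ_free / Σ(L/AE) = 1.517/1.028×10⁻⁵ = 147.6 kN (tensile).
σ_{nickel alloy} = P / A = 147600 / 675 = 218.7 MPa.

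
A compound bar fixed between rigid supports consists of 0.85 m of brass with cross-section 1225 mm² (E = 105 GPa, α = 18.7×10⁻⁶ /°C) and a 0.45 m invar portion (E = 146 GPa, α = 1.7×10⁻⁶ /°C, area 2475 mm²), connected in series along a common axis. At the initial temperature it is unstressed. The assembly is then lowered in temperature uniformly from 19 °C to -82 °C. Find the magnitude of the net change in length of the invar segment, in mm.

If the supports were absent, the total length change would be Σ αᵢΔT Lᵢ = 18.7×10⁻⁶×101×850 + 1.7×10⁻⁶×101×450 = 1.683 mm.
The rigid supports impose zero overall length change; the single axial force P common to all segments must satisfy P Σ Lᵢ/(AᵢEᵢ) = δ_free.
Σ Lᵢ/(AᵢEᵢ) = 850/(1225×105×10³) + 450/(2475×146×10³) = 7.854×10⁻⁶ mm/N.
Hence P = δ_free / Σ(L/AE) = 1.683/7.854×10⁻⁶ = 214.3 kN (tensile).
For the invar segment, free thermal change = 1.7×10⁻⁶×101×450 = 0.07726 mm and elastic change from P = 214300×450/(2475×146×10³) = 0.2668 mm; these oppose, so the net change is 0.19 mm (segment lengthens).

|ΔL| ≈ 0.19 mm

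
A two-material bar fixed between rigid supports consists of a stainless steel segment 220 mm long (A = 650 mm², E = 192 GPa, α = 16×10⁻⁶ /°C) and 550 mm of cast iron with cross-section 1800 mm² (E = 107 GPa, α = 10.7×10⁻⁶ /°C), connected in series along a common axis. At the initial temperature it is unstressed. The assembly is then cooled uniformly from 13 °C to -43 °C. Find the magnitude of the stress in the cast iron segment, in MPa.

Free thermal contraction of the whole bar: Σ αᵢΔT Lᵢ = 16×10⁻⁶×56×220 + 10.7×10⁻⁶×56×550 = 0.5267 mm.
The walls prevent any net length change, so an axial force P (same in every segment) develops. Compatibility: P · Σ Lᵢ/(AᵢEᵢ) = δ_free.
The series flexibility is Σ Lᵢ/(AᵢEᵢ) = 220/(650×192×10³) + 550/(1800×107×10³) = 4.618×10⁻⁶ mm/N.
Hence P = δ_free / Σ(L/AE) = 0.5267/4.618×10⁻⁶ = 114 kN (tensile).
σ_{cast iron} = P / A = 114000 / 1800 = 63.35 MPa.

σ ≈ 63.4 MPa (tensile)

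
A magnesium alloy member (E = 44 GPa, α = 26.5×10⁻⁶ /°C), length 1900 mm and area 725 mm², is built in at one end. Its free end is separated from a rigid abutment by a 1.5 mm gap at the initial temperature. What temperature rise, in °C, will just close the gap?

Contact occurs when the free expansion equals the gap: αΔT L = 1.5 mm.
So ΔT = g/(αL) = 1.5/(26.5×10⁻⁶ × 1900) = 29.79 °C.

ΔT ≈ 29.8 °C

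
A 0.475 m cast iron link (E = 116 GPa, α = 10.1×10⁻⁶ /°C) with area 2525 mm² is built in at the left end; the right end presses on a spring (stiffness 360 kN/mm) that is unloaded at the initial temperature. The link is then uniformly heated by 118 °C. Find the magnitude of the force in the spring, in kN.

If the spring were absent the link would lengthen by αΔT L = 10.1×10⁻⁶ × 118 × 475 = 0.5661 mm.
With a force P in the spring, the elastic change of the link is PL/(AE) and that of the spring is P/k; compatibility requires their sum to equal δ_free.
P [ L/(AE) + 1/k ] = δ_free → P [ 475/(2525×116×10³) + 1/(360×10³) ] = 0.5661.
P = 0.5661 / 4.399×10⁻⁶ = 128700 N.

P ≈ 129 kN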